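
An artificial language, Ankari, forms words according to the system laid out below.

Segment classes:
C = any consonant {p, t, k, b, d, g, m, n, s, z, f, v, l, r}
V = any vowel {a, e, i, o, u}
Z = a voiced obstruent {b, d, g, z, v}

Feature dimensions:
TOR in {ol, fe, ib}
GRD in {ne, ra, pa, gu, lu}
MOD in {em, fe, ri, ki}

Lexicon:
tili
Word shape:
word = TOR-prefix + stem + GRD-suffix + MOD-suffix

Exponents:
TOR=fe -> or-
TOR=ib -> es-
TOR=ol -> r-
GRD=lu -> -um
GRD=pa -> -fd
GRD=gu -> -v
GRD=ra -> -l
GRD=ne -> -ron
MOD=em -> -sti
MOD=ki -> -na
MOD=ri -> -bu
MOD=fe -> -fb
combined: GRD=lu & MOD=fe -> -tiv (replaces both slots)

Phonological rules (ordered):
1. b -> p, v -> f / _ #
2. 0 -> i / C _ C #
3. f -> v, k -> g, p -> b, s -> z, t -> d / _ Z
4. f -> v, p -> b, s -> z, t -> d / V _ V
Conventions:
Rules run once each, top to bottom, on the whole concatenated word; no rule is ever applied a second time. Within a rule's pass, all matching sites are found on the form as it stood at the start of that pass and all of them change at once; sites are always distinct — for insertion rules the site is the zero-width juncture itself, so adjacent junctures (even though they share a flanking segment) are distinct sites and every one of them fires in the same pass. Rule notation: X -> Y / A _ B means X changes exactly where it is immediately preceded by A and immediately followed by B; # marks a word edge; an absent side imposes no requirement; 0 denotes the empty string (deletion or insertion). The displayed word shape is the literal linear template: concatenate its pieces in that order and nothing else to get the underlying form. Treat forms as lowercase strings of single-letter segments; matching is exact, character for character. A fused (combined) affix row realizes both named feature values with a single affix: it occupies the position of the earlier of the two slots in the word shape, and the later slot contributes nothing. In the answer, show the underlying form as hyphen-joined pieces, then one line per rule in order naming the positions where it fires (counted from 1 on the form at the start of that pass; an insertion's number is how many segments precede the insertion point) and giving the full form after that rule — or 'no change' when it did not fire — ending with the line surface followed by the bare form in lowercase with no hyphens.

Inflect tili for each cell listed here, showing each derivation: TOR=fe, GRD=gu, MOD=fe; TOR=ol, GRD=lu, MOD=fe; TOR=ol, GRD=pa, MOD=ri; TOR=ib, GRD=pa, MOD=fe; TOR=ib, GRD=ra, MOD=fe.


cell TOR=fe, GRD=gu, MOD=fe:
underlying: or-tili-v-fb
1. b -> p, v -> f / _ #: fires at position(s) 9: ortilivfp
2. 0 -> i / C _ C #: inserts after position(s) 8: ortilivfip
3. f -> v, k -> g, p -> b, s -> z, t -> d / _ Z: no change
4. f -> v, p -> b, s -> z, t -> d / V _ V: no change
surface: ortilivfip

cell TOR=ol, GRD=lu, MOD=fe:
underlying: r-tili-tiv
1. b -> p, v -> f / _ #: fires at position(s) 8: rtilitif
2. 0 -> i / C _ C #: no change
3. f -> v, k -> g, p -> b, s -> z, t -> d / _ Z: no change
4. f -> v, p -> b, s -> z, t -> d / V _ V: fires at position(s) 6: rtilidif
surface: rtilidif

cell TOR=ol, GRD=pa, MOD=ri:
underlying: r-tili-fd-bu
1. b -> p, v -> f / _ #: no change
2. 0 -> i / C _ C #: no change
3. f -> v, k -> g, p -> b, s -> z, t -> d / _ Z: fires at position(s) 6: rtilivdbu
4. f -> v, p -> b, s -> z, t -> d / V _ V: no change
surface: rtilivdbu

cell TOR=ib, GRD=pa, MOD=fe:
underlying: es-tili-fd-fb
1. b -> p, v -> f / _ #: fires at position(s) 10: estilifdfp
2. 0 -> i / C _ C #: inserts after position(s) 9: estilifdfip
3. f -> v, k -> g, p -> b, s -> z, t -> d / _ Z: fires at position(s) 7: estilivdfip
4. f -> v, p -> b, s -> z, t -> d / V _ V: no change
surface: estilivdfip

cell TOR=ib, GRD=ra, MOD=fe:
underlying: es-tili-l-fb
1. b -> p, v -> f / _ #: fires at position(s) 9: estililfp
2. 0 -> i / C _ C #: inserts after position(s) 8: estililfip
3. f -> v, k -> g, p -> b, s -> z, t -> d / _ Z: no change
4. f -> v, p -> b, s -> z, t -> d / V _ V: no change
surface: estililfip


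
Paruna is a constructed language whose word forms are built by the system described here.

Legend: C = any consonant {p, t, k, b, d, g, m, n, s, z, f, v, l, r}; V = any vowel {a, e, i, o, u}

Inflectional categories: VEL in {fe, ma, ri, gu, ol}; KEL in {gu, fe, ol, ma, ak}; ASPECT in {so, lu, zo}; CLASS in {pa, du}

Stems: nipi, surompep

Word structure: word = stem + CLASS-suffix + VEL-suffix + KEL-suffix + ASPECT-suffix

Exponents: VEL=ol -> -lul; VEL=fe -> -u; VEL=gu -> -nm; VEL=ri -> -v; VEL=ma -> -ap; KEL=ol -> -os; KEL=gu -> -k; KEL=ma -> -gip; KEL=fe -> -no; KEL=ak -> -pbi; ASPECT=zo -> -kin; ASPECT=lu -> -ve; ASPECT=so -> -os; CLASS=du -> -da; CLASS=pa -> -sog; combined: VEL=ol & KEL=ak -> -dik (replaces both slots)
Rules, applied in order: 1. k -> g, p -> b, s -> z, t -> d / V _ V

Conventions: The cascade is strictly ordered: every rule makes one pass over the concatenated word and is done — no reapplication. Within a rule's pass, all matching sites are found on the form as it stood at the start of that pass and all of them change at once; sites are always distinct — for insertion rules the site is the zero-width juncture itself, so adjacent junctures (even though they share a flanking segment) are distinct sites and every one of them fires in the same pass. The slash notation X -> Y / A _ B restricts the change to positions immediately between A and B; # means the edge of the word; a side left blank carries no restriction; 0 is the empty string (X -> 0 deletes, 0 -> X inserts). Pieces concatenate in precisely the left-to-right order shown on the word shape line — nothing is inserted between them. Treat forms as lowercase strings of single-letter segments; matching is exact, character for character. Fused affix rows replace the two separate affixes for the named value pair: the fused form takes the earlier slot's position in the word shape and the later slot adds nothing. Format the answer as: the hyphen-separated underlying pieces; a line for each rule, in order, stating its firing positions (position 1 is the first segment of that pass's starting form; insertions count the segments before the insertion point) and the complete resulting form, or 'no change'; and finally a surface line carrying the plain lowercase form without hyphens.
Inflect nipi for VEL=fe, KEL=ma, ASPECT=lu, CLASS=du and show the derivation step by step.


underlying: nipi-da-u-gip-ve
1. k -> g, p -> b, s -> z, t -> d / V _ V: fires at position(s) 3: nibidaugipve
surface: nibidaugipve


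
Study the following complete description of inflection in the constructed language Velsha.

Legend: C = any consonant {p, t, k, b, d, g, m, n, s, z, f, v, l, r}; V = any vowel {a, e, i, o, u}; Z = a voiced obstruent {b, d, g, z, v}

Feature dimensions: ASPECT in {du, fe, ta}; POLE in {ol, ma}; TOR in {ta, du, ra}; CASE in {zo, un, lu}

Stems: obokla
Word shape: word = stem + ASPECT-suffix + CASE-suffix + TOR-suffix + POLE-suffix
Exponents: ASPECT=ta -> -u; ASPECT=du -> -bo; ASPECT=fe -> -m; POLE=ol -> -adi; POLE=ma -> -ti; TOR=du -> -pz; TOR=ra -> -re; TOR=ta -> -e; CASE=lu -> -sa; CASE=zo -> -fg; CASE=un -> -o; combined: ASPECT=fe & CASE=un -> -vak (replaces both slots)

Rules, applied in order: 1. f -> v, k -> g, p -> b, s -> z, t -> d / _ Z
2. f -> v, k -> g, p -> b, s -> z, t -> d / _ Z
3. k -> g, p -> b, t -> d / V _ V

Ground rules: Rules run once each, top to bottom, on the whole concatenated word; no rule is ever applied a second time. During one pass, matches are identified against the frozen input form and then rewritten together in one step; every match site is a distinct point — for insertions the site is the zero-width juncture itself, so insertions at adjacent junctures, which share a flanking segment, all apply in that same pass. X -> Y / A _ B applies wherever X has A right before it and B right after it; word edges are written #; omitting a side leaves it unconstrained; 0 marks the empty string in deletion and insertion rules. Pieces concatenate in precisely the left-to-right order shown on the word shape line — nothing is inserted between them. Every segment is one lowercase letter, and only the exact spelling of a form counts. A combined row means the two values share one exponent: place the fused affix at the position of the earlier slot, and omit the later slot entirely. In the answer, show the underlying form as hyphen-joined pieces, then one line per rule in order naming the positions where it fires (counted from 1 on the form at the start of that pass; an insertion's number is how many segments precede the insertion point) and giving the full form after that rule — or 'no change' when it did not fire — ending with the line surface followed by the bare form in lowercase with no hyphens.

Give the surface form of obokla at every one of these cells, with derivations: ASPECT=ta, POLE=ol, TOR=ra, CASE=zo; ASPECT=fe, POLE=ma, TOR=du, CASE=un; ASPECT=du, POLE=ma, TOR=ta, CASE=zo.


cell ASPECT=ta, POLE=ol, TOR=ra, CASE=zo:
underlying: obokla-u-fg-re-adi
1. f -> v, k -> g, p -> b, s -> z, t -> d / _ Z: fires at position(s) 8: oboklauvgreadi
2. f -> v, k -> g, p -> b, s -> z, t -> d / _ Z: no change
3. k -> g, p -> b, t -> d / V _ V: no change
surface: oboklauvgreadi

cell ASPECT=fe, POLE=ma, TOR=du, CASE=un:
underlying: obokla-vak-pz-ti
1. f -> v, k -> g, p -> b, s -> z, t -> d / _ Z: fires at position(s) 10: oboklavakbzti
2. f -> v, k -> g, p -> b, s -> z, t -> d / _ Z: fires at position(s) 9: oboklavagbzti
3. k -> g, p -> b, t -> d / V _ V: no change
surface: oboklavagbzti

cell ASPECT=du, POLE=ma, TOR=ta, CASE=zo:
underlying: obokla-bo-fg-e-ti
1. f -> v, k -> g, p -> b, s -> z, t -> d / _ Z: fires at position(s) 9: oboklabovgeti
2. f -> v, k -> g, p -> b, s -> z, t -> d / _ Z: no change
3. k -> g, p -> b, t -> d / V _ V: fires at position(s) 12: oboklabovgedi
surface: oboklabovgedi


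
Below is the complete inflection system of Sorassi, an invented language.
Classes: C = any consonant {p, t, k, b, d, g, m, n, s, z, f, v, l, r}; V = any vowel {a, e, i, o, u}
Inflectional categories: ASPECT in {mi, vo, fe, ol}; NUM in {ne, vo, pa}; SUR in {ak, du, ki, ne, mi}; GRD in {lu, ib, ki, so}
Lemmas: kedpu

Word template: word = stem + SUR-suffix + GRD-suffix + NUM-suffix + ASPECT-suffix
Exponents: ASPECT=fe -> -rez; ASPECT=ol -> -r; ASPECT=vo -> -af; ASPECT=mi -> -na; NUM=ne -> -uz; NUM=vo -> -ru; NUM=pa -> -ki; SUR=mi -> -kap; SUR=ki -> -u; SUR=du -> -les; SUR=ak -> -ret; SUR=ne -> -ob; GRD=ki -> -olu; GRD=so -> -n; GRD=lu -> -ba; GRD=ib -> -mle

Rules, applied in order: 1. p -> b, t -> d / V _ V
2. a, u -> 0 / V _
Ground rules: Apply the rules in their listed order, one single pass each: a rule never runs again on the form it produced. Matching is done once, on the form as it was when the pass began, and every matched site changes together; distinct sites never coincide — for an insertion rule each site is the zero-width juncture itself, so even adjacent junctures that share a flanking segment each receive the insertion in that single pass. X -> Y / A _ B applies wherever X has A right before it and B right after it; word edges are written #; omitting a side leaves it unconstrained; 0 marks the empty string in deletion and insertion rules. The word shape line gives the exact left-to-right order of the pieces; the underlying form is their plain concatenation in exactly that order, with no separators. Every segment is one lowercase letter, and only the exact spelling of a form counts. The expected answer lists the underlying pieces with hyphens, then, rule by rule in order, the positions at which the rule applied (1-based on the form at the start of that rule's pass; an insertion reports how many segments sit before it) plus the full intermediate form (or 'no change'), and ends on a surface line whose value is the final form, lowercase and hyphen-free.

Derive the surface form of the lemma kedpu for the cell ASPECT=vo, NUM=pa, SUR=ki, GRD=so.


underlying: kedpu-u-n-ki-af
1. p -> b, t -> d / V _ V: no change
2. a, u -> 0 / V _: fires at position(s) 6, 10: kedpunkif
surface: kedpunkif


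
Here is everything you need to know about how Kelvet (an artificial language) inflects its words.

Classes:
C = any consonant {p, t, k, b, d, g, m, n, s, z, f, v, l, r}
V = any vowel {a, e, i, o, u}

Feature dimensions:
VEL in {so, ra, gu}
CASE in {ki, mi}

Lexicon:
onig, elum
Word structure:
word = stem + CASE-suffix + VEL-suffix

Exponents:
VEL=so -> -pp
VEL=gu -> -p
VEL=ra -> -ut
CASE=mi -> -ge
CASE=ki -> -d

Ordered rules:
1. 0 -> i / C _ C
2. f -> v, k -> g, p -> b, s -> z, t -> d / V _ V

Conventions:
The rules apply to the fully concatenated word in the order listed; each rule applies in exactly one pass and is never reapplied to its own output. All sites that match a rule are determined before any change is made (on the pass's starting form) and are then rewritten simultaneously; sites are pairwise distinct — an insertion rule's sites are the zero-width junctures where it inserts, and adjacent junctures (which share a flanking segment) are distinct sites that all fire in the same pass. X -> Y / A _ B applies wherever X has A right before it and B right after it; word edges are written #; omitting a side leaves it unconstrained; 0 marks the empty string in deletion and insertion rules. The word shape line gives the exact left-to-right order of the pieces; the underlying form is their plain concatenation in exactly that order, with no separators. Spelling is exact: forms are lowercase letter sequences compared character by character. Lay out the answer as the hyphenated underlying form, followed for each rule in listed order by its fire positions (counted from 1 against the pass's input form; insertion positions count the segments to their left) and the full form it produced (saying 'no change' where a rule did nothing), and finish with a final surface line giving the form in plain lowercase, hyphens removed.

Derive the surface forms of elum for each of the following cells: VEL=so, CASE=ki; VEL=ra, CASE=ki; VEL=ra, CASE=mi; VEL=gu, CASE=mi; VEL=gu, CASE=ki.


cell VEL=so, CASE=ki:
underlying: elum-d-pp
1. 0 -> i / C _ C: inserts after position(s) 4, 5, 6: elumidipip
2. f -> v, k -> g, p -> b, s -> z, t -> d / V _ V: fires at position(s) 8: elumidibip
surface: elumidibip

cell VEL=ra, CASE=ki:
underlying: elum-d-ut
1. 0 -> i / C _ C: inserts after position(s) 4: elumidut
2. f -> v, k -> g, p -> b, s -> z, t -> d / V _ V: no change
surface: elumidut

cell VEL=ra, CASE=mi:
underlying: elum-ge-ut
1. 0 -> i / C _ C: inserts after position(s) 4: elumigeut
2. f -> v, k -> g, p -> b, s -> z, t -> d / V _ V: no change
surface: elumigeut

cell VEL=gu, CASE=mi:
underlying: elum-ge-p
1. 0 -> i / C _ C: inserts after position(s) 4: elumigep
2. f -> v, k -> g, p -> b, s -> z, t -> d / V _ V: no change
surface: elumigep

cell VEL=gu, CASE=ki:
underlying: elum-d-p
1. 0 -> i / C _ C: inserts after position(s) 4, 5: elumidip
2. f -> v, k -> g, p -> b, s -> z, t -> d / V _ V: no change
surface: elumidip


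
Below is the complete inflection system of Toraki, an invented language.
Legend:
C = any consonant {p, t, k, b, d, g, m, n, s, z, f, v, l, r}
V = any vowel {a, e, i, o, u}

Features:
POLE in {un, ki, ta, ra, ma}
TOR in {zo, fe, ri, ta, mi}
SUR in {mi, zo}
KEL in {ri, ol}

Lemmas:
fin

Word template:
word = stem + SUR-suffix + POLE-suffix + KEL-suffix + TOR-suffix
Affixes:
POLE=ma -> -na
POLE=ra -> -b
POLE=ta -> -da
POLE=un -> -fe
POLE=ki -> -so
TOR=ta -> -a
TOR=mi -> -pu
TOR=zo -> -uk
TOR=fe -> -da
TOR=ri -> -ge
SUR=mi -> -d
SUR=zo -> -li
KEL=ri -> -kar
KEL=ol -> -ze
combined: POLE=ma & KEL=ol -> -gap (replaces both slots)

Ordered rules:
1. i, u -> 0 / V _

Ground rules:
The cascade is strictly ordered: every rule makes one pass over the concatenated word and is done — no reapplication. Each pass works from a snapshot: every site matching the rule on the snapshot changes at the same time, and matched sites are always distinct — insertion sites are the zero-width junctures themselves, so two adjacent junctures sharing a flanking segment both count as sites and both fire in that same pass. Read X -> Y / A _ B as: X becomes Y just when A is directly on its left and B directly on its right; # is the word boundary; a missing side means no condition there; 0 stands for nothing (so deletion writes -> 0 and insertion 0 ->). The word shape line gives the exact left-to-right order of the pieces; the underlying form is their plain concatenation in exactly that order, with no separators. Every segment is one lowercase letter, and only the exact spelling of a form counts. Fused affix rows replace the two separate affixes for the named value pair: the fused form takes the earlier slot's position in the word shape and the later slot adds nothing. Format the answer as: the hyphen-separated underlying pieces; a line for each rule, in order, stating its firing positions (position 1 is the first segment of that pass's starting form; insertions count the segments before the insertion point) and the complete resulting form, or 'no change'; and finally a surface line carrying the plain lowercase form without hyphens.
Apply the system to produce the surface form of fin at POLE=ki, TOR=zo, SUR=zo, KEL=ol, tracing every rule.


underlying: fin-li-so-ze-uk
1. i, u -> 0 / V _: fires at position(s) 10: finlisozek
surface: finlisozek


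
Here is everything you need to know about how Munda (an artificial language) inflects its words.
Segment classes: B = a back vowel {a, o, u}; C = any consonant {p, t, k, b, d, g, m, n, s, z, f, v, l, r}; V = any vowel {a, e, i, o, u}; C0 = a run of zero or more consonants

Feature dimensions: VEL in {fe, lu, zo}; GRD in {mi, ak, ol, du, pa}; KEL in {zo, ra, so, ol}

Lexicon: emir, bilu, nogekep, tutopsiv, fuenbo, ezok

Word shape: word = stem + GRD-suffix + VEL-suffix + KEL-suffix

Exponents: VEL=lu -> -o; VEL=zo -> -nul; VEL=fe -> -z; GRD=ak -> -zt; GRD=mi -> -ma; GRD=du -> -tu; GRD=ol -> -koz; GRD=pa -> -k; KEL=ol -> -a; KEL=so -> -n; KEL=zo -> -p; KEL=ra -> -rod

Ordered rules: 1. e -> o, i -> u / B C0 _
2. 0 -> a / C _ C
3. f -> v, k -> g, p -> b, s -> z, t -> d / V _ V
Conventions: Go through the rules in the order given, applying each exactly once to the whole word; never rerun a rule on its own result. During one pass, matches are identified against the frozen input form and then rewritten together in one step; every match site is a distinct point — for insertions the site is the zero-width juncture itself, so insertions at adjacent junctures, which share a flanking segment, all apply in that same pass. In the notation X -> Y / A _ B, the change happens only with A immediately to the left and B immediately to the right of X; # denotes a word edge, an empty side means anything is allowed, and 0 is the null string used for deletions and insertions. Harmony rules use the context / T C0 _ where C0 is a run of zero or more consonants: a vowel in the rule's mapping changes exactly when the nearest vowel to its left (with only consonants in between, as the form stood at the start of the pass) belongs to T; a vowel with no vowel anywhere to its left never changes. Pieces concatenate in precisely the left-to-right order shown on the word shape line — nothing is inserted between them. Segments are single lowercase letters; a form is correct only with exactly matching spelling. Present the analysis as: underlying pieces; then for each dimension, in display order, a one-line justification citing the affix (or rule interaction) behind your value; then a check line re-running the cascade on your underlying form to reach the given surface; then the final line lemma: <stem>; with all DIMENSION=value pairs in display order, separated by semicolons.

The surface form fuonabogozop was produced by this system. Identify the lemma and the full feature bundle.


underlying: fuenbo-koz-o-p
VEL=lu - signalled by the affix -o
GRD=ol - signalled by the affix -koz
KEL=zo - signalled by the affix -p
check: fuenbokozop -> fuonbokozop -> fuonabokozop -> fuonabogozop
lemma: fuenbo; VEL=lu; GRD=ol; KEL=zo


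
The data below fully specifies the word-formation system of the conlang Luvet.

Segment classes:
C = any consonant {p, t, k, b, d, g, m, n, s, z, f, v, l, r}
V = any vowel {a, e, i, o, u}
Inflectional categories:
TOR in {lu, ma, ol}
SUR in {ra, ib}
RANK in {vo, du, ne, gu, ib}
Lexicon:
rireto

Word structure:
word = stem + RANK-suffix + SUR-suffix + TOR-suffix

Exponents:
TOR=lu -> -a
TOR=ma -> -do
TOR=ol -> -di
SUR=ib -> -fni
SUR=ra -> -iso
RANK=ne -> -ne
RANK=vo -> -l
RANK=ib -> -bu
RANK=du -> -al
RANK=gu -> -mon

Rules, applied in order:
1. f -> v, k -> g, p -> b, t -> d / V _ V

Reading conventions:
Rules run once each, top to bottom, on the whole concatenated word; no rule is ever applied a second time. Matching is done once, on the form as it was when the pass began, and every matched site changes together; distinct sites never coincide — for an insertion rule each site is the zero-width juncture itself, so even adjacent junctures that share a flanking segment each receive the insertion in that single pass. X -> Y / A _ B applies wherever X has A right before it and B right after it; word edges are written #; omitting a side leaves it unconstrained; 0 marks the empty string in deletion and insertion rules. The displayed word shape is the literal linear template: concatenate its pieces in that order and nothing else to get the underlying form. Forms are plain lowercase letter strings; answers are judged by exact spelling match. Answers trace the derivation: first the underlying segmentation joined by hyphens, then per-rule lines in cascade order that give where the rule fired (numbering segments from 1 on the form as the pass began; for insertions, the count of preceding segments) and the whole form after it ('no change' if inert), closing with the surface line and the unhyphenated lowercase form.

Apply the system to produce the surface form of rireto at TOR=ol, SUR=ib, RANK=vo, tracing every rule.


underlying: rireto-l-fni-di
1. f -> v, k -> g, p -> b, t -> d / V _ V: fires at position(s) 5: riredolfnidi
surface: riredolfnidi


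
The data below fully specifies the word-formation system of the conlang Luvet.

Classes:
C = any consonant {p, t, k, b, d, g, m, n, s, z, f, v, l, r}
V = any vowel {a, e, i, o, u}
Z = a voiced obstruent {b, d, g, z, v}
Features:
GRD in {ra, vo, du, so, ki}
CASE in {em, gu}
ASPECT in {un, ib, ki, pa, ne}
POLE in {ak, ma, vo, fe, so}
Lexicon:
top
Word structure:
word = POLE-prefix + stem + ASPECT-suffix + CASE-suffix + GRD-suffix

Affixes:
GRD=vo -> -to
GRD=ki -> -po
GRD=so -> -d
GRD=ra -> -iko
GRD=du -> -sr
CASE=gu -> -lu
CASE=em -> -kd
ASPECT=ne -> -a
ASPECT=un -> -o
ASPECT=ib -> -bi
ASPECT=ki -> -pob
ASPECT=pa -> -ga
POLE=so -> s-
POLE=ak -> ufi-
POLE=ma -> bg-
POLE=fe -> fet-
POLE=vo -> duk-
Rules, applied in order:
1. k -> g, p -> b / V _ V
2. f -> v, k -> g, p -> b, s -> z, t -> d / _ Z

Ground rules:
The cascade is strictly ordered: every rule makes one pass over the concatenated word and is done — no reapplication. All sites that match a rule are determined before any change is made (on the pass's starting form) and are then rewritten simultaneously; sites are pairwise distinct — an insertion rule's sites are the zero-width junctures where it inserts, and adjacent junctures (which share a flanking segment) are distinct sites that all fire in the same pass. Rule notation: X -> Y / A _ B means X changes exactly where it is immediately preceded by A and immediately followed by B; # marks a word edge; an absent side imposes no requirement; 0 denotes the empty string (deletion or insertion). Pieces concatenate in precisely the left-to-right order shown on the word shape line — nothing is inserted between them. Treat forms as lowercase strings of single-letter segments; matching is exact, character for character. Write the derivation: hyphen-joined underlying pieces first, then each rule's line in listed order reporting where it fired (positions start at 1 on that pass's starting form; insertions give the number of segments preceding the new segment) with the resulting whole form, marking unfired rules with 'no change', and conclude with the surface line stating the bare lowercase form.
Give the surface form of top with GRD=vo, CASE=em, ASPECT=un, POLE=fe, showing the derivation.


underlying: fet-top-o-kd-to
1. k -> g, p -> b / V _ V: fires at position(s) 6: fettobokdto
2. f -> v, k -> g, p -> b, s -> z, t -> d / _ Z: fires at position(s) 8: fettobogdto
surface: fettobogdto


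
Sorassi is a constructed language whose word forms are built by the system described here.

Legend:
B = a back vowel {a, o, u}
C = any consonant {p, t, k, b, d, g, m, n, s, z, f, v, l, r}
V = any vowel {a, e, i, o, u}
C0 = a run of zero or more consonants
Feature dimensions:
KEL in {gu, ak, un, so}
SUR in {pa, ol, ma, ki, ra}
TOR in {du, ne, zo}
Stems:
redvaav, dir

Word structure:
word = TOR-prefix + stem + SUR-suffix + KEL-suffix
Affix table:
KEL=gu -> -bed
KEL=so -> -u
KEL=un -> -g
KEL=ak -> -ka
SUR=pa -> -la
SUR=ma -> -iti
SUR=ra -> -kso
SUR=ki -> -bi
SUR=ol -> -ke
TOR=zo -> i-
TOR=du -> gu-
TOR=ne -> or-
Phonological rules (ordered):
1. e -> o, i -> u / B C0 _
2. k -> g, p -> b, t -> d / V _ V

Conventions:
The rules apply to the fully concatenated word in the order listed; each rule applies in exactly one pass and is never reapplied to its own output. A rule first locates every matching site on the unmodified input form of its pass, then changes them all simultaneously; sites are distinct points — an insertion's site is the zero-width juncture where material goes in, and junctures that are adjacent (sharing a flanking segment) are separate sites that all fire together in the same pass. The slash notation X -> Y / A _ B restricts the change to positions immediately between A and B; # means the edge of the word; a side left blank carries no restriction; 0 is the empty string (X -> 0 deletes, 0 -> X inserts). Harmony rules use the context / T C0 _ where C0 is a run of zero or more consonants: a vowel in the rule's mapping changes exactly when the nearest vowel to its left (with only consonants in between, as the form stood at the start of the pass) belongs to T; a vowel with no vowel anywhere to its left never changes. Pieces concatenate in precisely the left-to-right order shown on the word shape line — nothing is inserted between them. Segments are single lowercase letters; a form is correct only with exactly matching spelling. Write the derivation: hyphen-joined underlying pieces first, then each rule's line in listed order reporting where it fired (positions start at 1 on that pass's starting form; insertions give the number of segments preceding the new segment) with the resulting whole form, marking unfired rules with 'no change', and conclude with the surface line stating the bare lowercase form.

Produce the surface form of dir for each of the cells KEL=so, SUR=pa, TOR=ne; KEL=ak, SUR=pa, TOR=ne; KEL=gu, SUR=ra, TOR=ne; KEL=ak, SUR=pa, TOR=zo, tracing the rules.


cell KEL=so, SUR=pa, TOR=ne:
underlying: or-dir-la-u
1. e -> o, i -> u / B C0 _: fires at position(s) 4: ordurlau
2. k -> g, p -> b, t -> d / V _ V: no change
surface: ordurlau

cell KEL=ak, SUR=pa, TOR=ne:
underlying: or-dir-la-ka
1. e -> o, i -> u / B C0 _: fires at position(s) 4: ordurlaka
2. k -> g, p -> b, t -> d / V _ V: fires at position(s) 8: ordurlaga
surface: ordurlaga

cell KEL=gu, SUR=ra, TOR=ne:
underlying: or-dir-kso-bed
1. e -> o, i -> u / B C0 _: fires at position(s) 4, 10: ordurksobod
2. k -> g, p -> b, t -> d / V _ V: no change
surface: ordurksobod

cell KEL=ak, SUR=pa, TOR=zo:
underlying: i-dir-la-ka
1. e -> o, i -> u / B C0 _: no change
2. k -> g, p -> b, t -> d / V _ V: fires at position(s) 7: idirlaga
surface: idirlaga


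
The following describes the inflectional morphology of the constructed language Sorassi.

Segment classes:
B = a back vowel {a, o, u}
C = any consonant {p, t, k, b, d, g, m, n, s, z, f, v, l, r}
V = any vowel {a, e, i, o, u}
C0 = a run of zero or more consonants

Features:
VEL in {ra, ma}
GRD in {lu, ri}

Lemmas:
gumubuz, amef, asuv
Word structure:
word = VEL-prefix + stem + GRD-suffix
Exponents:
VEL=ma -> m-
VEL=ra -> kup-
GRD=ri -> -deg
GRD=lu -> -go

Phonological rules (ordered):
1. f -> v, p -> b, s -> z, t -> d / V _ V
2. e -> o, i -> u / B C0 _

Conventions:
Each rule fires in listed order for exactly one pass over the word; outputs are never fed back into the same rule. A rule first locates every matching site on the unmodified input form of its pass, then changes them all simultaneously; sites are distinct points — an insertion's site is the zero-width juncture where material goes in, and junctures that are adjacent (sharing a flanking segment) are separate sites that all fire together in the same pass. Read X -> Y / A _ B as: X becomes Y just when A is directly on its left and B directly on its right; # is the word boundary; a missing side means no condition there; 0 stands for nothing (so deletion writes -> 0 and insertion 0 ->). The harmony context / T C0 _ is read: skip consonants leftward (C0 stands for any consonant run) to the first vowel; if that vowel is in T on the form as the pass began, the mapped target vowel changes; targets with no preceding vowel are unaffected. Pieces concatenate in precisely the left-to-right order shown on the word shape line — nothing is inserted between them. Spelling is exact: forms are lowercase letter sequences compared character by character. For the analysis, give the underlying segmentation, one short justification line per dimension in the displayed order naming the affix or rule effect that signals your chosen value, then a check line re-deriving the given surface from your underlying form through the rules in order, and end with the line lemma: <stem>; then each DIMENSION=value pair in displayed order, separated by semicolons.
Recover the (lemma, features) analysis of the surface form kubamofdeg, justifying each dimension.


underlying: kup-amef-deg
VEL=ra - signalled by the affix kup-
GRD=ri - signalled by the affix -deg
check: kupamefdeg -> kubamefdeg -> kubamofdeg
lemma: amef; VEL=ra; GRD=ri


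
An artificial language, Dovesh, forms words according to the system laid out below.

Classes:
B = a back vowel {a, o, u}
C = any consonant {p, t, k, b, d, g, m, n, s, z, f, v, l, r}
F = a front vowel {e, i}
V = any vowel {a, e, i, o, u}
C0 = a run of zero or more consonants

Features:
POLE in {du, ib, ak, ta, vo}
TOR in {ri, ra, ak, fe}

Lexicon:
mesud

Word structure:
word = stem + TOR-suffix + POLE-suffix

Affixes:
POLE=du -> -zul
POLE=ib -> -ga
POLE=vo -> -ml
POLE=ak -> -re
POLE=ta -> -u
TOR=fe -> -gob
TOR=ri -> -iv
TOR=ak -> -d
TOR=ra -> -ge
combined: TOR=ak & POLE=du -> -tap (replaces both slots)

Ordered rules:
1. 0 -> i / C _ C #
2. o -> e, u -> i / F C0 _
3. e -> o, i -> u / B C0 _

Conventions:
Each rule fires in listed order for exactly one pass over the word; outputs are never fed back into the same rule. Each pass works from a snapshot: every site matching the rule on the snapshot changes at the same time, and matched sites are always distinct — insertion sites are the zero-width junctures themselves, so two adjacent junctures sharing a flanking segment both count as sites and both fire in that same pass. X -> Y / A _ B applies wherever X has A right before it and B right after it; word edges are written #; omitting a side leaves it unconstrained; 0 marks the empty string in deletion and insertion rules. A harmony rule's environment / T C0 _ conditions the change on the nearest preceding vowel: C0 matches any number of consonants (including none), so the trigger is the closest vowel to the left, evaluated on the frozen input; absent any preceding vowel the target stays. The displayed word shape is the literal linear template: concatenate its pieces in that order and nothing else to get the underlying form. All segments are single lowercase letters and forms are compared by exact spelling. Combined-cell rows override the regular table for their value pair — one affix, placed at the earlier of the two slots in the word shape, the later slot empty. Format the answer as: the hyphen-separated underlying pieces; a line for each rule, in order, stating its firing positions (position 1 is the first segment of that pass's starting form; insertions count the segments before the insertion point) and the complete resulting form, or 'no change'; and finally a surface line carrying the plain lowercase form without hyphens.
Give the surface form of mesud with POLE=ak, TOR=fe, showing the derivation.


underlying: mesud-gob-re
1. 0 -> i / C _ C #: no change
2. o -> e, u -> i / F C0 _: fires at position(s) 4: mesidgobre
3. e -> o, i -> u / B C0 _: fires at position(s) 10: mesidgobro
surface: mesidgobro


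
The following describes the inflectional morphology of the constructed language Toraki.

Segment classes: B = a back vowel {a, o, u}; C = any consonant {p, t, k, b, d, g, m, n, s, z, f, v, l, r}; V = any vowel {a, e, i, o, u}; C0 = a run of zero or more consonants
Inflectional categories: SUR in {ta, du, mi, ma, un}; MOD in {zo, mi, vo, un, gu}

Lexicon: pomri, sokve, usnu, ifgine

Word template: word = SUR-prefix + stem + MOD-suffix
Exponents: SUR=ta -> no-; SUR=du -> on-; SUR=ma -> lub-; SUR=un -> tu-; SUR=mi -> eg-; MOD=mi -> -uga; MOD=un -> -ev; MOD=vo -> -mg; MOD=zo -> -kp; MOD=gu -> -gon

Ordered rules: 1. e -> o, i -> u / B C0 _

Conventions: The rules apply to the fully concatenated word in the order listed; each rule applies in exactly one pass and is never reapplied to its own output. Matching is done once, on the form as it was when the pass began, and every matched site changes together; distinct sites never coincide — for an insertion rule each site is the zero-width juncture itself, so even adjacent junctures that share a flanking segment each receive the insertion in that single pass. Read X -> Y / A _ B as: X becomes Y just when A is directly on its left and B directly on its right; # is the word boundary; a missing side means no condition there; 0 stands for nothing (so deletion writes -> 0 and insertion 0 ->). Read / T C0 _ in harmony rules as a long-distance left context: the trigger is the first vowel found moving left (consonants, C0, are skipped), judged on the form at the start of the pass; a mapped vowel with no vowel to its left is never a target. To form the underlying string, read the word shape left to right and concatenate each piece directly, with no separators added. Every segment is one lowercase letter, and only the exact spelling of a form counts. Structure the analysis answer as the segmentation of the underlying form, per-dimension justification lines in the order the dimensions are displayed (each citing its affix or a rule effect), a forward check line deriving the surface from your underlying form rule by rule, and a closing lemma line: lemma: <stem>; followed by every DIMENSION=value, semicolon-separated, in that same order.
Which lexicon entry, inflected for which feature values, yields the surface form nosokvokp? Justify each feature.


underlying: no-sokve-kp
SUR=ta - signalled by the affix no-
MOD=zo - signalled by the affix -kp
check: nosokvekp -> nosokvokp
lemma: sokve; SUR=ta; MOD=zo


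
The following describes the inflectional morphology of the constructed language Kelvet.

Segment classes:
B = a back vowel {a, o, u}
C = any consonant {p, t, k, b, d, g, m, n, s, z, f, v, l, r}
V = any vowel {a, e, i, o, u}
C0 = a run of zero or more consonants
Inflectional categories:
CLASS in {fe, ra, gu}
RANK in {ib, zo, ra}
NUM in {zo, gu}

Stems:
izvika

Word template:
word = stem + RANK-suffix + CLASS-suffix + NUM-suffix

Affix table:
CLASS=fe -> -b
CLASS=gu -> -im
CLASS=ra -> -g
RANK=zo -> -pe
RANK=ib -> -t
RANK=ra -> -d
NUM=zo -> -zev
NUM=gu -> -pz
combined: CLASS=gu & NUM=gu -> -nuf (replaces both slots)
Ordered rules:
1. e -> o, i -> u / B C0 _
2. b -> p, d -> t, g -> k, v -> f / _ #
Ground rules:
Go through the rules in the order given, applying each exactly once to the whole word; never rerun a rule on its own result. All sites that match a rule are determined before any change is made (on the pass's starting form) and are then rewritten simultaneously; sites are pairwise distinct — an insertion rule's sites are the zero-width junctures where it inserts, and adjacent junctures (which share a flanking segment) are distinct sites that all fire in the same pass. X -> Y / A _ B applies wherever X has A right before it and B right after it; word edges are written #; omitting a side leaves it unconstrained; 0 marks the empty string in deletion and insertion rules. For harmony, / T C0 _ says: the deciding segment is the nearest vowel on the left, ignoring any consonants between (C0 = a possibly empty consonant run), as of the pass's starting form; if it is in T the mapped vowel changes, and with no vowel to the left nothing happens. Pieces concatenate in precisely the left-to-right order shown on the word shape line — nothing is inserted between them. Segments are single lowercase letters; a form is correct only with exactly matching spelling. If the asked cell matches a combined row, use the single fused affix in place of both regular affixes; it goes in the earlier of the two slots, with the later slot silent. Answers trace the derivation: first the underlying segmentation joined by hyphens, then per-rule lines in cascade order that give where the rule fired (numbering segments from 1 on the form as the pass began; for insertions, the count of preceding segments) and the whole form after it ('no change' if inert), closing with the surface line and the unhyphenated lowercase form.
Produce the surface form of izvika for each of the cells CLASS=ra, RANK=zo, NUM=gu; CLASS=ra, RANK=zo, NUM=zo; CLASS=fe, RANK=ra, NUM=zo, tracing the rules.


cell CLASS=ra, RANK=zo, NUM=gu:
underlying: izvika-pe-g-pz
1. e -> o, i -> u / B C0 _: fires at position(s) 8: izvikapogpz
2. b -> p, d -> t, g -> k, v -> f / _ #: no change
surface: izvikapogpz

cell CLASS=ra, RANK=zo, NUM=zo:
underlying: izvika-pe-g-zev
1. e -> o, i -> u / B C0 _: fires at position(s) 8: izvikapogzev
2. b -> p, d -> t, g -> k, v -> f / _ #: fires at position(s) 12: izvikapogzef
surface: izvikapogzef

cell CLASS=fe, RANK=ra, NUM=zo:
underlying: izvika-d-b-zev
1. e -> o, i -> u / B C0 _: fires at position(s) 10: izvikadbzov
2. b -> p, d -> t, g -> k, v -> f / _ #: fires at position(s) 11: izvikadbzof
surface: izvikadbzof


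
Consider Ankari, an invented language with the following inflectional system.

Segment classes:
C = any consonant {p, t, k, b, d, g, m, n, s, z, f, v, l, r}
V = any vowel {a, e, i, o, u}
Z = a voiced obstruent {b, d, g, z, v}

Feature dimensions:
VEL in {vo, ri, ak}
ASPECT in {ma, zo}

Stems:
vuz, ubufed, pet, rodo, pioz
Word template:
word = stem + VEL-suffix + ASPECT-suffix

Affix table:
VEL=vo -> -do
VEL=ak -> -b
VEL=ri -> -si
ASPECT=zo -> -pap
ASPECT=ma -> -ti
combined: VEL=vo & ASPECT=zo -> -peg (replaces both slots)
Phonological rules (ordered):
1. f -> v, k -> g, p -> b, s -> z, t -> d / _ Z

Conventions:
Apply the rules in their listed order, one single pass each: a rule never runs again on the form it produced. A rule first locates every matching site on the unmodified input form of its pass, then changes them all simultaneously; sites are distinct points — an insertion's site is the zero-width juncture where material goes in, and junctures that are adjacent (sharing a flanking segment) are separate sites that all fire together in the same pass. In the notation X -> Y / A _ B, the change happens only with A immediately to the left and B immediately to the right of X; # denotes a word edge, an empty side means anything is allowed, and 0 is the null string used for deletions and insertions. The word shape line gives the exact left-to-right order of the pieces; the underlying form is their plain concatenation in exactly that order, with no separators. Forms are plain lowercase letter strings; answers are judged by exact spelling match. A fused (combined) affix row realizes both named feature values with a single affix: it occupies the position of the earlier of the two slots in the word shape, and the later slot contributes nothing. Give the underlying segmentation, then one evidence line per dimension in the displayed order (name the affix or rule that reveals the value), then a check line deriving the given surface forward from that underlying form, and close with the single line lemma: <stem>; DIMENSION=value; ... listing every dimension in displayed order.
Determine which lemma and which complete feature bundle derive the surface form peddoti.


underlying: pet-do-ti
VEL=vo - signalled by the affix -do
ASPECT=ma - signalled by the affix -ti
check: petdoti -> peddoti
lemma: pet; VEL=vo; ASPECT=ma
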